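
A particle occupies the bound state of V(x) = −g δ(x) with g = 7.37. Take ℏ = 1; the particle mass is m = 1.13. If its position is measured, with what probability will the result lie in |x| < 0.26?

The normalised bound state is ψ = √κ e^{−κ|x|} with κ = mg/ℏ² = 8.328.
P(|x| < d) = ∫_{−d}^{d} κ e^{−2κ|x|} dx = 1 − e^{−2κd} = 1 − e^{−4.331} = 0.9868.

P = 0.987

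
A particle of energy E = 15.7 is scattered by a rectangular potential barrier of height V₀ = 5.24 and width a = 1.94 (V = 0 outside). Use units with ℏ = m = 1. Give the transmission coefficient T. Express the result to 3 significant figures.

E > V₀: inside the barrier k₂ = √(2m(E − V₀))/ℏ = 4.574, k₂a = 8.873.
T = [1 + V₀² sin²(k₂a) / (4E(E − V₀))]⁻¹ = 1/1.011 = 0.989.

T = 0.989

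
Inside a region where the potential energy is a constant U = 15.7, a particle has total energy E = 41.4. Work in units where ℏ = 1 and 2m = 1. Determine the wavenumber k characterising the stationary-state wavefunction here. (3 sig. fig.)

k = 5.07

With E > U the solution is oscillatory, ψ ∝ e^{±ikx} with k = √(2m(E − U))/ℏ.
k = √(2 × 0.5 × 25.7) = 5.070.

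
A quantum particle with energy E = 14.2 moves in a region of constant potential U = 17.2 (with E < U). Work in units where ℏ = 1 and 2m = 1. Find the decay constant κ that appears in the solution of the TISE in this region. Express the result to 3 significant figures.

Since E < U the TISE in this region is ψ'' = κ²ψ with κ = √(2m(U − E))/ℏ.
κ = √(2 × 0.5 × 3) = 1.732.

κ = 1.73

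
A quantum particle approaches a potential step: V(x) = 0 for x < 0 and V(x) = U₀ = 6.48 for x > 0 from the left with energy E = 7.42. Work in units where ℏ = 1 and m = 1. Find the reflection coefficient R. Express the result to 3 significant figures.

The wavenumbers are k₁ = √(2mE)/ℏ = 3.852 on the left and k₂ = √(2m(E − U₀))/ℏ = 1.371 on the right.
Continuity of ψ and ψ′ at the step yields the reflection amplitude r = (k₁ − k₂)/(k₁ + k₂) = 0.4750; thus R = |r|² = 0.2256, T = 0.7744.

R = 0.226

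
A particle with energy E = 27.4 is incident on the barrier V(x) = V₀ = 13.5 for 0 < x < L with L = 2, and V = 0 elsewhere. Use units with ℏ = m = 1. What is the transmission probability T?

E > V₀: inside the barrier k₂ = √(2m(E − V₀))/ℏ = 5.273, k₂L = 10.55.
T = [1 + V₀² sin²(k₂L) / (4E(E − V₀))]⁻¹ = 1/1.097 = 0.912.

T = 0.912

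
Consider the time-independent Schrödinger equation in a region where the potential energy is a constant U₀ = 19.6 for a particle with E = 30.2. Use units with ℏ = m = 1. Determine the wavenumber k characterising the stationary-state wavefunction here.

With E > U₀ the solution is oscillatory, ψ ∝ e^{±ikx} with k = √(2m(E − U₀))/ℏ.
k = √(2 × 1 × 10.6) = 4.604.

k = 4.60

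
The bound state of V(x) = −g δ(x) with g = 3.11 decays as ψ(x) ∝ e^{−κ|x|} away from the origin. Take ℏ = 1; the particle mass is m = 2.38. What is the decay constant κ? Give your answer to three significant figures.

κ = 7.40

Integrate −(ℏ²/2m)ψ'' − gδ(x)ψ = Eψ from −ε to +ε: the ψ'' term gives ψ'(0⁺) − ψ'(0⁻) and the δ term gives −(2mg/ℏ²)ψ(0).
With ψ ∝ e^{−κ|x|} this yields −2κ = −2mg/ℏ², so κ = mg/ℏ² = 7.402.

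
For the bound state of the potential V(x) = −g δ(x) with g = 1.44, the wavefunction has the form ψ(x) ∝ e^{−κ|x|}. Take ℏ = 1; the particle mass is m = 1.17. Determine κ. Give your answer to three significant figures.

κ = 1.68

Integrating the TISE across x = 0 gives the cusp condition ψ'(0⁺) − ψ'(0⁻) = −(2mg/ℏ²)ψ(0).
With ψ ∝ e^{−κ|x|} this yields −2κ = −2mg/ℏ², so κ = mg/ℏ² = 1.685.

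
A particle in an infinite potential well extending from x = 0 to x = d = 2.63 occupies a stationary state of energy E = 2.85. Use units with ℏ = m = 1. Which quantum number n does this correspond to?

For an infinite well E_n = n²π²ℏ²/(2md²), so n = (d/πℏ)√(2mE).
n = (2.63/π) × √(2 × 1 × 2.85) = 1.999 → n = 2.

n = 2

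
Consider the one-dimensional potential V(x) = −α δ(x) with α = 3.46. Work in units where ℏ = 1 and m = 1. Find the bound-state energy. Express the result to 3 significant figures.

The bound state is ψ(x) = √κ e^{−κ|x|}. The derivative jump ψ'(0⁺) − ψ'(0⁻) = −(2mα/ℏ²)ψ(0) fixes κ = mα/ℏ² = 3.460.
Then E = −ℏ²κ²/(2m) = −mα²/(2ℏ²) = -5.986.

E = -5.99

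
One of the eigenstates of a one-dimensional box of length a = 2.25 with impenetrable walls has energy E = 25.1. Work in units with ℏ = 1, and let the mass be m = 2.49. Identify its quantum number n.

From E_n = n²π²ℏ²/(2ma²) invert to n = √(2ma²E)/(πℏ).
n = (2.25/π) × √(2 × 2.49 × 25.1) = 8.007 → n = 8.

n = 8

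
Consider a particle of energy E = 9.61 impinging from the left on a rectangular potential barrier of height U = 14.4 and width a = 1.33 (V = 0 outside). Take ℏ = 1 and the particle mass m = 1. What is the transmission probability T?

T = 0.000943

Since E < U the interior solution is evanescent with decay constant κ = √(2m(U − E))/ℏ = 3.095.
κa = 4.117, sinh(κa) = 30.67.
Matching ψ, ψ′ at both faces gives T = [1 + U² sinh²(κa) / (4E(U − E))]⁻¹ = 1/1060 = 0.000943.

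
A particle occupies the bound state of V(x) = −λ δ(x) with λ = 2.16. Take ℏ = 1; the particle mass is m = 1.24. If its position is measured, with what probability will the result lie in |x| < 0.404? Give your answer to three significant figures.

The normalised bound state is ψ = √κ e^{−κ|x|} with κ = mλ/ℏ² = 2.678.
P(|x| < d) = ∫_{−d}^{d} κ e^{−2κ|x|} dx = 1 − e^{−2κd} = 1 − e^{−2.164} = 0.8852.

P = 0.885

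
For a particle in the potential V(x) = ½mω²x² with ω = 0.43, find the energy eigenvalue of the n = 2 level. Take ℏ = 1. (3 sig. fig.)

Using E_n = (n + ½)ℏω: E_2 = 2.5 × 0.43 = 1.075.

E = 1.08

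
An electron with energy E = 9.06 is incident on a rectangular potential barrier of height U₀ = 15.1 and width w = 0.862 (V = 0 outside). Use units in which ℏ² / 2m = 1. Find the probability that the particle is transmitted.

Since E < U₀ the interior solution is evanescent with decay constant κ = √(2m(U₀ − E))/ℏ = 2.458.
κw = 2.118, sinh(κw) = 4.099.
The exact tunnelling result is T⁻¹ = 1 + U₀² sinh²(κw) / [4E(U₀ − E)] = 18.50, so T = 0.0540.

T = 0.0540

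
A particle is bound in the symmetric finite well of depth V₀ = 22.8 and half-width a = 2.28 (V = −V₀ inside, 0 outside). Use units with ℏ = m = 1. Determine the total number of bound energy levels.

The dimensionless depth is z₀ = a√(2mV₀)/ℏ = 2.28 × √(45.60) = 15.40.
The even/odd transcendental equations gain one root per π/2 in z₀, giving N = 1 + ⌊2z₀/π⌋ = 1 + ⌊9.802⌋ = 10.

N = 10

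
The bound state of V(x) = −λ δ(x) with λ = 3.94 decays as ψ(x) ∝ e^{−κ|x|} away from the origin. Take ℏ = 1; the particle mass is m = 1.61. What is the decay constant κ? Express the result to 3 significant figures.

Integrating the TISE across x = 0 gives the cusp condition ψ'(0⁺) − ψ'(0⁻) = −(2mλ/ℏ²)ψ(0).
With ψ ∝ e^{−κ|x|} this yields −2κ = −2mλ/ℏ², so κ = mλ/ℏ² = 6.343.

κ = 6.34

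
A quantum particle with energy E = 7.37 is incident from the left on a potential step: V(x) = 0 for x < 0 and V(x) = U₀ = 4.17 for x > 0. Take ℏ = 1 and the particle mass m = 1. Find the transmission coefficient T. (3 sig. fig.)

T = 0.958

The wavenumbers are k₁ = √(2mE)/ℏ = 3.839 on the left and k₂ = √(2m(E − U₀))/ℏ = 2.530 on the right.
Continuity of ψ and ψ′ at the step yields the reflection amplitude r = (k₁ − k₂)/(k₁ + k₂) = 0.2056; thus R = |r|² = 0.04227, T = 0.9577.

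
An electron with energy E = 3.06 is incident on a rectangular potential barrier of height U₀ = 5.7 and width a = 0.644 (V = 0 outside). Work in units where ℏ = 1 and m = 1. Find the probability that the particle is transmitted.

Since E < U₀ the interior solution is evanescent with decay constant κ = √(2m(U₀ − E))/ℏ = 2.298.
κa = 1.480, sinh(κa) = 2.082.
The exact tunnelling result is T⁻¹ = 1 + U₀² sinh²(κa) / [4E(U₀ − E)] = 5.359, so T = 0.187.

T = 0.187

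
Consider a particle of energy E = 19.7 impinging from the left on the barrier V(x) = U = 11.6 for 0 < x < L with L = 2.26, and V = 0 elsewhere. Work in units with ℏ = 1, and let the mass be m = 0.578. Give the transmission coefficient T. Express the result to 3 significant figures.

Above the barrier the interior wavenumber is k₂ = √(2m(E − U))/ℏ = 3.060, giving phase k₂L = 6.916.
Matching at both interfaces gives T⁻¹ = 1 + U² sin²(k₂L) / [4E(E − U)] = 1.074, hence T = 0.931.

T = 0.931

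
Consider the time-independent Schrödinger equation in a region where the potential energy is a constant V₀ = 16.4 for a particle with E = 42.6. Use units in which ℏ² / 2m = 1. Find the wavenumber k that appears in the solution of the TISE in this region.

k = 5.12

With E > V₀ the solution is oscillatory, ψ ∝ e^{±ikx} with k = √(2m(E − V₀))/ℏ.
k = √(2 × 0.5 × 26.2) = 5.119.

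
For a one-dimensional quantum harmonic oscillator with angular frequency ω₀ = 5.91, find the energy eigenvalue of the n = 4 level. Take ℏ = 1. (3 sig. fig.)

E = 26.6

Using E_n = (n + ½)ℏω₀: E_4 = 4.5 × 5.91 = 26.60.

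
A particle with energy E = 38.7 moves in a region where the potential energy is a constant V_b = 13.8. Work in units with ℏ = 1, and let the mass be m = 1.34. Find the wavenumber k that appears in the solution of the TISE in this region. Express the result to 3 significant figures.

With E > V_b the solution is oscillatory, ψ ∝ e^{±ikx} with k = √(2m(E − V_b))/ℏ.
k = √(2 × 1.34 × 24.9) = 8.169.

k = 8.17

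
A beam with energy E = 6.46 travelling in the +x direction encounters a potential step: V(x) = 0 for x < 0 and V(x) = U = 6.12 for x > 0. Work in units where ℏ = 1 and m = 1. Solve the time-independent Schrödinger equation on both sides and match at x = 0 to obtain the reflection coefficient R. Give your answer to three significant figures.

On each side the TISE gives plane waves with k = √(2m(E − V))/ℏ: k₁ = √(2·1·6.46) = 3.594, k₂ = √(2·1·0.34) = 0.8246.
Matching ψ and ψ′ at x = 0 gives r = (k₁ − k₂)/(k₁ + k₂), so R = r² = 0.3929 and T = 1 − R = 0.6071.

R = 0.393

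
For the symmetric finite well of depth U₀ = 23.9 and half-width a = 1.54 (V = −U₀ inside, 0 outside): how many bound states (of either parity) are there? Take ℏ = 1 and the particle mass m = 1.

N = 7

Define the well-strength parameter z₀ = (a/ℏ)√(2mU₀) = 1.54 × √(2·1·23.9) = 10.65.
The even/odd transcendental equations gain one root per π/2 in z₀, giving N = 1 + ⌊2z₀/π⌋ = 1 + ⌊6.778⌋ = 7.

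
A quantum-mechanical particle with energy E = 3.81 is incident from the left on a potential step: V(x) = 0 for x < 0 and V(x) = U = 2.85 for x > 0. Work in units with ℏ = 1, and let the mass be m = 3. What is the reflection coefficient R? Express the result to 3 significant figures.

The wavenumbers are k₁ = √(2mE)/ℏ = 4.781 on the left and k₂ = √(2m(E − U))/ℏ = 2.400 on the right.
Continuity of ψ and ψ′ at the step yields the reflection amplitude r = (k₁ − k₂)/(k₁ + k₂) = 0.3316; thus R = |r|² = 0.1100, T = 0.8900.

R = 0.110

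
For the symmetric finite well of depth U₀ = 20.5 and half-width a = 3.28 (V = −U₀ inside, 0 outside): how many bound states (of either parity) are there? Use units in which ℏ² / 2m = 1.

N = 10

The dimensionless depth is z₀ = a√(2mU₀)/ℏ = 3.28 × √(20.50) = 14.85.
A new bound state (alternating even/odd) appears each time z₀ passes a multiple of π/2, so N = ⌊2z₀/π⌋ + 1 = ⌊9.454⌋ + 1 = 10.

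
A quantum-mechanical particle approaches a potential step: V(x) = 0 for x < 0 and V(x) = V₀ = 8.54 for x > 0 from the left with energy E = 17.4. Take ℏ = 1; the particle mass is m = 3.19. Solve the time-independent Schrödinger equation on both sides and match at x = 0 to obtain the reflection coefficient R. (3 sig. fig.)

On each side the TISE gives plane waves with k = √(2m(E − V))/ℏ: k₁ = √(2·3.19·17.4) = 10.54, k₂ = √(2·3.19·8.86) = 7.518.
Continuity of ψ and ψ′ at the step yields the reflection amplitude r = (k₁ − k₂)/(k₁ + k₂) = 0.1671; thus R = |r|² = 0.02794, T = 0.9721.

R = 0.0279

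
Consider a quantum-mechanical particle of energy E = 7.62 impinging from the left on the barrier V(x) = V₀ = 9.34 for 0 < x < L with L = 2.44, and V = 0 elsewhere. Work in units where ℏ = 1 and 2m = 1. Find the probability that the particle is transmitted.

Since E < V₀ the interior solution is evanescent with decay constant κ = √(2m(V₀ − E))/ℏ = 1.311.
κL = 3.200, sinh(κL) = 12.25.
Matching ψ, ψ′ at both faces gives T = [1 + V₀² sinh²(κL) / (4E(V₀ − E))]⁻¹ = 1/250.5 = 0.00399.

T = 0.00399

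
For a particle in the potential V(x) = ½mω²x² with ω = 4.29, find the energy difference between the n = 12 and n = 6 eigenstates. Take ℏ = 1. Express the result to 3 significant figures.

ΔE = 25.7

E_n = ℏω(n + ½), so ΔE = (12 − 6) ℏω = 6 × 4.29 = 25.74.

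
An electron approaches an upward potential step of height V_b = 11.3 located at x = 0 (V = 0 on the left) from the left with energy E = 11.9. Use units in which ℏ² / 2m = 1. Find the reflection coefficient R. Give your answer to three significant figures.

R = 0.401

The wavenumbers are k₁ = √(2mE)/ℏ = 3.450 on the left and k₂ = √(2m(E − V_b))/ℏ = 0.7746 on the right.
Matching ψ and ψ′ at x = 0 gives r = (k₁ − k₂)/(k₁ + k₂), so R = r² = 0.4010 and T = 1 − R = 0.5990.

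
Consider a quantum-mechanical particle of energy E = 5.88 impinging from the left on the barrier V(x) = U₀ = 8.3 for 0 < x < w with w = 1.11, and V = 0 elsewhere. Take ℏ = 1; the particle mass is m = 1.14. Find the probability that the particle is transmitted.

T = 0.0178

Since E < U₀ the interior solution is evanescent with decay constant κ = √(2m(U₀ − E))/ℏ = 2.349.
κw = 2.607, sinh(κw) = 6.745.
Matching ψ, ψ′ at both faces gives T = [1 + U₀² sinh²(κw) / (4E(U₀ − E))]⁻¹ = 1/56.06 = 0.0178.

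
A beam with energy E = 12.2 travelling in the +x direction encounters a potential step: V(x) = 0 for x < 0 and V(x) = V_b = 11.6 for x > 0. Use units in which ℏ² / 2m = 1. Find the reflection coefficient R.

R = 0.406

The wavenumbers are k₁ = √(2mE)/ℏ = 3.493 on the left and k₂ = √(2m(E − V_b))/ℏ = 0.7746 on the right.
Continuity of ψ and ψ′ at the step yields the reflection amplitude r = (k₁ − k₂)/(k₁ + k₂) = 0.6370; thus R = |r|² = 0.4057, T = 0.5943.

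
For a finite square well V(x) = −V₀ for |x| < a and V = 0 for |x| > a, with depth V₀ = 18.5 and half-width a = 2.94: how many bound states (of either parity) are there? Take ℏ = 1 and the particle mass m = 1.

Define the well-strength parameter z₀ = (a/ℏ)√(2mV₀) = 2.94 × √(2·1·18.5) = 17.88.
The even/odd transcendental equations gain one root per π/2 in z₀, giving N = 1 + ⌊2z₀/π⌋ = 1 + ⌊11.38⌋ = 12.

N = 12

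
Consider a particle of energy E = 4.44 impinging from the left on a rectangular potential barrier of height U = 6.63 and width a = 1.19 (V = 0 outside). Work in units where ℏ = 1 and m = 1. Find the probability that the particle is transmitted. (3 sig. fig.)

Since E < U the interior solution is evanescent with decay constant κ = √(2m(U − E))/ℏ = 2.093.
κa = 2.490, sinh(κa) = 5.992.
Matching ψ, ψ′ at both faces gives T = [1 + U² sinh²(κa) / (4E(U − E))]⁻¹ = 1/41.58 = 0.0241.

T = 0.0241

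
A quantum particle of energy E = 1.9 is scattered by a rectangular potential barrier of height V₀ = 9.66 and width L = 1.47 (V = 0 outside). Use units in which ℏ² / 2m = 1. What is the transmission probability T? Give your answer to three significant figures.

T = 0.000701

Since E < V₀ the interior solution is evanescent with decay constant κ = √(2m(V₀ − E))/ℏ = 2.786.
κL = 4.095, sinh(κL) = 30.01.
The exact tunnelling result is T⁻¹ = 1 + V₀² sinh²(κL) / [4E(V₀ − E)] = 1426, so T = 0.000701.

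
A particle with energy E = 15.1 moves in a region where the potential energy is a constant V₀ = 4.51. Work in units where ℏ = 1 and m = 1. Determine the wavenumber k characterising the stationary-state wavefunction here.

k = 4.60

With E > V₀ the solution is oscillatory, ψ ∝ e^{±ikx} with k = √(2m(E − V₀))/ℏ.
k = √(2 × 1 × 10.59) = 4.602.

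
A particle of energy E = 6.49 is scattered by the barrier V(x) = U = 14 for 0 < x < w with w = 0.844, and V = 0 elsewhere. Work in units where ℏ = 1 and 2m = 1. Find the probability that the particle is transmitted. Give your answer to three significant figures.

T = 0.0382

E < U: inside the barrier ψ ∝ e^{±κx} with κ = √(2m(U − E))/ℏ = 2.740.
κw = 2.313, sinh(κw) = 5.003.
The exact tunnelling result is T⁻¹ = 1 + U² sinh²(κw) / [4E(U − E)] = 26.16, so T = 0.0382.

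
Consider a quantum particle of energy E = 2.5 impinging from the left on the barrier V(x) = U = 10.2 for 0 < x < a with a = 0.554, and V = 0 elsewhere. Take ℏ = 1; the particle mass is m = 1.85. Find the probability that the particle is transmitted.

T = 0.00798

E < U: inside the barrier ψ ∝ e^{±κx} with κ = √(2m(U − E))/ℏ = 5.338.
κa = 2.957, sinh(κa) = 9.594.
The exact tunnelling result is T⁻¹ = 1 + U² sinh²(κa) / [4E(U − E)] = 125.4, so T = 0.00798.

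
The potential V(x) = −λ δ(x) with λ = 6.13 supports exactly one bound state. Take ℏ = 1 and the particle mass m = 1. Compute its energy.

The bound state is ψ(x) = √κ e^{−κ|x|}. The derivative jump ψ'(0⁺) − ψ'(0⁻) = −(2mλ/ℏ²)ψ(0) fixes κ = mλ/ℏ² = 6.130.
Then E = −ℏ²κ²/(2m) = −mλ²/(2ℏ²) = -18.79.

E = -18.8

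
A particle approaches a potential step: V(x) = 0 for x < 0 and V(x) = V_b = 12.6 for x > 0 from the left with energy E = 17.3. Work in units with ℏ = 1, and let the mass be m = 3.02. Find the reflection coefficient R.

R = 0.0991

On each side the TISE gives plane waves with k = √(2m(E − V))/ℏ: k₁ = √(2·3.02·17.3) = 10.22, k₂ = √(2·3.02·4.7) = 5.328.
Continuity of ψ and ψ′ at the step yields the reflection amplitude r = (k₁ − k₂)/(k₁ + k₂) = 0.3147; thus R = |r|² = 0.09905, T = 0.9009.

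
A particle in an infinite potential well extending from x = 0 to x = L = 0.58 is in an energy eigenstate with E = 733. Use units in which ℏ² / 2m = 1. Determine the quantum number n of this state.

n = 5

From E_n = n²π²ℏ²/(2mL²) invert to n = √(2mL²E)/(πℏ).
n = (0.58/π) × √(2 × 0.5 × 733) = 4.998 → n = 5.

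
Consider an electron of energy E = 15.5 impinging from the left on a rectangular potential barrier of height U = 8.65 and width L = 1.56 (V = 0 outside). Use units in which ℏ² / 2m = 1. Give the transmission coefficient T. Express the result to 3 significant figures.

E > U: inside the barrier k₂ = √(2m(E − U))/ℏ = 2.617, k₂L = 4.083.
Matching at both interfaces gives T⁻¹ = 1 + U² sin²(k₂L) / [4E(E − U)] = 1.115, hence T = 0.897.

T = 0.897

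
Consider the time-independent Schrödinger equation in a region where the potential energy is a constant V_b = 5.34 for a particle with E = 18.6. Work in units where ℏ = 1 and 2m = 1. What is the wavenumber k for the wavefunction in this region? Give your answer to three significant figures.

With E > V_b the solution is oscillatory, ψ ∝ e^{±ikx} with k = √(2m(E − V_b))/ℏ.
k = √(2 × 0.5 × 13.26) = 3.641.

k = 3.64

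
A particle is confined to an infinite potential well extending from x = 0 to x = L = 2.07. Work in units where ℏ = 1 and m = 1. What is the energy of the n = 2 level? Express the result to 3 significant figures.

Requiring ψ(0) = ψ(L) = 0 quantises k = nπ/L, hence E_n = ℏ²k²/2m = n²π²ℏ²/(2mL²).
E_2 = 2² × π² / (2 × 1 × 2.07²) = 4.607.

E = 4.61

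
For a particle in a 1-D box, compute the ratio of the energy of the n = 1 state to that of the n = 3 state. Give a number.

0.111111

E_n = n²π²ℏ²/(2mL²) so the ratio is n₂²/n₁² = 1/9 = 0.111111.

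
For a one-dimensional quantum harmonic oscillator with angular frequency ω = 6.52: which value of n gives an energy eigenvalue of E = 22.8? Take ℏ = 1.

n = 3

E_n = ℏω(n + ½) ⇒ n = E/(ℏω) − ½ = 22.8/6.52 − 0.5 = 2.997 → n = 3.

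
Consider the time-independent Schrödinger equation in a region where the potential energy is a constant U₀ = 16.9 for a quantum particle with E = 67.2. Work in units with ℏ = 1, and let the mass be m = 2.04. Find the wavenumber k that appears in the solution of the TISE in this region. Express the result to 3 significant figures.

k = 14.3

With E > U₀ the solution is oscillatory, ψ ∝ e^{±ikx} with k = √(2m(E − U₀))/ℏ.
k = √(2 × 2.04 × 50.3) = 14.33.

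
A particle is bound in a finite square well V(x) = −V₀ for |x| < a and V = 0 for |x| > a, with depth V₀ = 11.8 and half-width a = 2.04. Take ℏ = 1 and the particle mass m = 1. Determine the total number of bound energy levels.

Define the well-strength parameter z₀ = (a/ℏ)√(2mV₀) = 2.04 × √(2·1·11.8) = 9.910.
A new bound state (alternating even/odd) appears each time z₀ passes a multiple of π/2, so N = ⌊2z₀/π⌋ + 1 = ⌊6.309⌋ + 1 = 7.

N = 7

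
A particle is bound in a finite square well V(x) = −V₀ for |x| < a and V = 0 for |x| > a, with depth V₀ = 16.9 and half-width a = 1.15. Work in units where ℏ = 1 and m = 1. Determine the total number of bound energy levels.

Define the well-strength parameter z₀ = (a/ℏ)√(2mV₀) = 1.15 × √(2·1·16.9) = 6.686.
A new bound state (alternating even/odd) appears each time z₀ passes a multiple of π/2, so N = ⌊2z₀/π⌋ + 1 = ⌊4.256⌋ + 1 = 5.

N = 5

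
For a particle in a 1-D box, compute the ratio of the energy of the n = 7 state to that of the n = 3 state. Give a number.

E_n = n²π²ℏ²/(2mL²) so the ratio is n₂²/n₁² = 49/9 = 5.44444.

5.44444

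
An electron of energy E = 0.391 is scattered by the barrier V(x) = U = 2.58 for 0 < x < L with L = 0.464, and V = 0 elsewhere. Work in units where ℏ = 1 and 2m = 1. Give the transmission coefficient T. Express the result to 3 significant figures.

Since E < U the interior solution is evanescent with decay constant κ = √(2m(U − E))/ℏ = 1.480.
κL = 0.6865, sinh(κL) = 0.7417.
The exact tunnelling result is T⁻¹ = 1 + U² sinh²(κL) / [4E(U − E)] = 2.070, so T = 0.483.

T = 0.483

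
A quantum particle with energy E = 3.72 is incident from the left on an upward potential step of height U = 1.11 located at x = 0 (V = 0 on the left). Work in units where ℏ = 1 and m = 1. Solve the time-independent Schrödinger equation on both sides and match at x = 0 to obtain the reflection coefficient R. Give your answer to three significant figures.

The wavenumbers are k₁ = √(2mE)/ℏ = 2.728 on the left and k₂ = √(2m(E − U))/ℏ = 2.285 on the right.
Continuity of ψ and ψ′ at the step yields the reflection amplitude r = (k₁ − k₂)/(k₁ + k₂) = 0.08836; thus R = |r|² = 0.007808, T = 0.9922.

R = 0.00781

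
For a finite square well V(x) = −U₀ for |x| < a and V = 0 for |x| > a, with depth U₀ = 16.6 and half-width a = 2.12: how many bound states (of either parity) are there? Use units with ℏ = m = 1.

N = 8

Define the well-strength parameter z₀ = (a/ℏ)√(2mU₀) = 2.12 × √(2·1·16.6) = 12.22.
A new bound state (alternating even/odd) appears each time z₀ passes a multiple of π/2, so N = ⌊2z₀/π⌋ + 1 = ⌊7.777⌋ + 1 = 8.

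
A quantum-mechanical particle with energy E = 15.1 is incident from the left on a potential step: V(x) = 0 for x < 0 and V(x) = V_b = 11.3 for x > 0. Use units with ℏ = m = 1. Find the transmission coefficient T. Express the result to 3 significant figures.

T = 0.890

The wavenumbers are k₁ = √(2mE)/ℏ = 5.495 on the left and k₂ = √(2m(E − V_b))/ℏ = 2.757 on the right.
Continuity of ψ and ψ′ at the step yields the reflection amplitude r = (k₁ − k₂)/(k₁ + k₂) = 0.3319; thus R = |r|² = 0.1101, T = 0.8899.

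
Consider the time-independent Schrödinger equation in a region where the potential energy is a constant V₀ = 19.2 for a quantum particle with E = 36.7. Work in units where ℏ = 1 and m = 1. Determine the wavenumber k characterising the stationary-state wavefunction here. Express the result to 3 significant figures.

k = 5.92

With E > V₀ the solution is oscillatory, ψ ∝ e^{±ikx} with k = √(2m(E − V₀))/ℏ.
k = √(2 × 1 × 17.5) = 5.916.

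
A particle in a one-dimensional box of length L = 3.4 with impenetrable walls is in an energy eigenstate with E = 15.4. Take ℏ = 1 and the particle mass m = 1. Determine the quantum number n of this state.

For an infinite well E_n = n²π²ℏ²/(2mL²), so n = (L/πℏ)√(2mE).
n = (3.4/π) × √(2 × 1 × 15.4) = 6.006 → n = 6.

n = 6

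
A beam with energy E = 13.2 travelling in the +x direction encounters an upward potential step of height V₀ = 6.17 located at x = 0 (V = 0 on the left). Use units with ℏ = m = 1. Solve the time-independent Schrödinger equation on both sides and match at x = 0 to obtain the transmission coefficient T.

On each side the TISE gives plane waves with k = √(2m(E − V))/ℏ: k₁ = √(2·1·13.2) = 5.138, k₂ = √(2·1·7.03) = 3.750.
Matching ψ and ψ′ at x = 0 gives r = (k₁ − k₂)/(k₁ + k₂), so R = r² = 0.02440 and T = 1 − R = 0.9756.

T = 0.976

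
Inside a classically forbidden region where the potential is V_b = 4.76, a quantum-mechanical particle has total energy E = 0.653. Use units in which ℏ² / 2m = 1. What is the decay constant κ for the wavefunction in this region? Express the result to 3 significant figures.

κ = 2.03

Since E < V_b the TISE in this region is ψ'' = κ²ψ with κ = √(2m(V_b − E))/ℏ.
κ = √(2 × 0.5 × 4.107) = 2.027.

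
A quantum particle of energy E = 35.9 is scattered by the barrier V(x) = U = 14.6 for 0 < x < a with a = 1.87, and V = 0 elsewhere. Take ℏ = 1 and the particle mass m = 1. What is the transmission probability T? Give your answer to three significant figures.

E > U: inside the barrier k₂ = √(2m(E − U))/ℏ = 6.527, k₂a = 12.21.
T = [1 + U² sin²(k₂a) / (4E(E − U))]⁻¹ = 1/1.009 = 0.991.

T = 0.991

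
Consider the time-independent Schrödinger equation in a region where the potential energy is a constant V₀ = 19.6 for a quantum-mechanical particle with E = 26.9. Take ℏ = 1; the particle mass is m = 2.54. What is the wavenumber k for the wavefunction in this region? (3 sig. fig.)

k = 6.09

With E > V₀ the solution is oscillatory, ψ ∝ e^{±ikx} with k = √(2m(E − V₀))/ℏ.
k = √(2 × 2.54 × 7.3) = 6.090.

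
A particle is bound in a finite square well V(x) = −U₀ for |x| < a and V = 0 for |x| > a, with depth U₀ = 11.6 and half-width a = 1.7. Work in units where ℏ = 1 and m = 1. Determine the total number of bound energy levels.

N = 6

Define the well-strength parameter z₀ = (a/ℏ)√(2mU₀) = 1.7 × √(2·1·11.6) = 8.188.
The even/odd transcendental equations gain one root per π/2 in z₀, giving N = 1 + ⌊2z₀/π⌋ = 1 + ⌊5.213⌋ = 6.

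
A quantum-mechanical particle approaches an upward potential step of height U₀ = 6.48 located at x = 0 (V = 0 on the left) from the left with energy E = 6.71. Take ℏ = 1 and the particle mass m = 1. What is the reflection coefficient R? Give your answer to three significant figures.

On each side the TISE gives plane waves with k = √(2m(E − V))/ℏ: k₁ = √(2·1·6.71) = 3.663, k₂ = √(2·1·0.23) = 0.6782.
Continuity of ψ and ψ′ at the step yields the reflection amplitude r = (k₁ − k₂)/(k₁ + k₂) = 0.6876; thus R = |r|² = 0.4727, T = 0.5273.

R = 0.473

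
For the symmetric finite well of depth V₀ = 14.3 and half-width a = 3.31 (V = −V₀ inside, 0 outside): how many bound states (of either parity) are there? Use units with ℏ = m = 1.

Define the well-strength parameter z₀ = (a/ℏ)√(2mV₀) = 3.31 × √(2·1·14.3) = 17.70.
A new bound state (alternating even/odd) appears each time z₀ passes a multiple of π/2, so N = ⌊2z₀/π⌋ + 1 = ⌊11.27⌋ + 1 = 12.

N = 12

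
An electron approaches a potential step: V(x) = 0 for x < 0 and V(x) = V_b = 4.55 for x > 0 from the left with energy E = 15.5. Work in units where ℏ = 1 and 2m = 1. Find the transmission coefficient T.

T = 0.992

On each side the TISE gives plane waves with k = √(2m(E − V))/ℏ: k₁ = √(2·½·15.5) = 3.937, k₂ = √(2·½·10.95) = 3.309.
Continuity of ψ and ψ′ at the step yields the reflection amplitude r = (k₁ − k₂)/(k₁ + k₂) = 0.08666; thus R = |r|² = 0.007509, T = 0.9925.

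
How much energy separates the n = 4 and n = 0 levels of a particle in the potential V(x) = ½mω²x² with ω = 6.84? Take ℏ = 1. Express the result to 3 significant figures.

E_n = ℏω(n + ½), so ΔE = (4 − 0) ℏω = 4 × 6.84 = 27.36.

ΔE = 27.4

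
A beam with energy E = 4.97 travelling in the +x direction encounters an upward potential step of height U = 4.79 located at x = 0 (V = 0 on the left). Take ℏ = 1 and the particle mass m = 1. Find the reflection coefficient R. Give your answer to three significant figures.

The wavenumbers are k₁ = √(2mE)/ℏ = 3.153 on the left and k₂ = √(2m(E − U))/ℏ = 0.6000 on the right.
Matching ψ and ψ′ at x = 0 gives r = (k₁ − k₂)/(k₁ + k₂), so R = r² = 0.4627 and T = 1 − R = 0.5373.

R = 0.463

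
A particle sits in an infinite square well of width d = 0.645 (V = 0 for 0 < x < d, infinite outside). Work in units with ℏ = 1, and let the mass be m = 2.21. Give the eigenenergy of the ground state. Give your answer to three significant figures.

E = 5.37

The infinite-well eigenfunctions ψ_n = √(2/d) sin(nπx/d) vanish at both walls, giving E_n = n²π²ℏ²/(2md²).
E_1 = 1² × π² / (2 × 2.21 × 0.645²) = 5.367.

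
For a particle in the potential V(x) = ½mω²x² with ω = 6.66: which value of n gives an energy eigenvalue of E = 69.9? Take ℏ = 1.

n = 10

E_n = ℏω(n + ½) ⇒ n = E/(ℏω) − ½ = 69.9/6.66 − 0.5 = 9.995 → n = 10.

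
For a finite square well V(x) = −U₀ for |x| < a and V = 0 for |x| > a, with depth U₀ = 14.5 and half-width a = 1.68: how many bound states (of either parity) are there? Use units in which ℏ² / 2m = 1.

The dimensionless depth is z₀ = a√(2mU₀)/ℏ = 1.68 × √(14.50) = 6.397.
The even/odd transcendental equations gain one root per π/2 in z₀, giving N = 1 + ⌊2z₀/π⌋ = 1 + ⌊4.073⌋ = 5.

N = 5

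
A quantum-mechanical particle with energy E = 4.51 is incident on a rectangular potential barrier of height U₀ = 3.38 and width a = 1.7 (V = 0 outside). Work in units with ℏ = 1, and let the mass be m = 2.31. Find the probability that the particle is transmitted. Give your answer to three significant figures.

Above the barrier the interior wavenumber is k₂ = √(2m(E − U₀))/ℏ = 2.285, giving phase k₂a = 3.884.
T = [1 + U₀² sin²(k₂a) / (4E(E − U₀))]⁻¹ = 1/1.256 = 0.796.

T = 0.796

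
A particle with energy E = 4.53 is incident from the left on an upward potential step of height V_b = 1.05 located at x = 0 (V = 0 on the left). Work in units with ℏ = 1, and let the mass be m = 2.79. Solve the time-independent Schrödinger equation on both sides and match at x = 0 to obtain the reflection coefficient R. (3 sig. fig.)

R = 0.00433

The wavenumbers are k₁ = √(2mE)/ℏ = 5.028 on the left and k₂ = √(2m(E − V_b))/ℏ = 4.407 on the right.
Continuity of ψ and ψ′ at the step yields the reflection amplitude r = (k₁ − k₂)/(k₁ + k₂) = 0.06583; thus R = |r|² = 0.004333, T = 0.9957.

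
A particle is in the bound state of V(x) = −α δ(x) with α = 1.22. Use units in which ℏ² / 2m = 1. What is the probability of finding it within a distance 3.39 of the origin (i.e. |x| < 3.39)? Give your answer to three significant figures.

The normalised bound state is ψ = √κ e^{−κ|x|} with κ = mα/ℏ² = 0.6100.
P(|x| < d) = ∫_{−d}^{d} κ e^{−2κ|x|} dx = 1 − e^{−2κd} = 1 − e^{−4.136} = 0.9840.

P = 0.984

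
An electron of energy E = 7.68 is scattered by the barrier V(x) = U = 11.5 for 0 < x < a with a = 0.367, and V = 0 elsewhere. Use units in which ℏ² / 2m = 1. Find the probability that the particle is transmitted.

T = 0.593

E < U: inside the barrier ψ ∝ e^{±κx} with κ = √(2m(U − E))/ℏ = 1.954.
κa = 0.7173, sinh(κa) = 0.7804.
Matching ψ, ψ′ at both faces gives T = [1 + U² sinh²(κa) / (4E(U − E))]⁻¹ = 1/1.686 = 0.593.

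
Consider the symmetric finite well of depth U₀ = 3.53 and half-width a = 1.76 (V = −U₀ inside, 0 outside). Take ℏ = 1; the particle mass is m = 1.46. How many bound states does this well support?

Define the well-strength parameter z₀ = (a/ℏ)√(2mU₀) = 1.76 × √(2·1.46·3.53) = 5.651.
The even/odd transcendental equations gain one root per π/2 in z₀, giving N = 1 + ⌊2z₀/π⌋ = 1 + ⌊3.597⌋ = 4.

N = 4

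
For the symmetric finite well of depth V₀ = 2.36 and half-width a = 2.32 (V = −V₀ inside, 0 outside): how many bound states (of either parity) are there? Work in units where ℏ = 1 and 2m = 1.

The dimensionless depth is z₀ = a√(2mV₀)/ℏ = 2.32 × √(2.360) = 3.564.
The even/odd transcendental equations gain one root per π/2 in z₀, giving N = 1 + ⌊2z₀/π⌋ = 1 + ⌊2.269⌋ = 3.

N = 3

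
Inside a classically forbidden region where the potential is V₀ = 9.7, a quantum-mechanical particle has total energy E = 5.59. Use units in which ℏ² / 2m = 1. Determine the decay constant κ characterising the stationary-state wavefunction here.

κ = 2.03

Since E < V₀ the TISE in this region is ψ'' = κ²ψ with κ = √(2m(V₀ − E))/ℏ.
κ = √(2 × 0.5 × 4.11) = 2.027.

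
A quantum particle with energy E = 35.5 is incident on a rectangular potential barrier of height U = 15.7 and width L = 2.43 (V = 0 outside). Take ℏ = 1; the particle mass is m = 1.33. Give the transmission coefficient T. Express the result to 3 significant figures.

E > U: inside the barrier k₂ = √(2m(E − U))/ℏ = 7.257, k₂L = 17.64.
Matching at both interfaces gives T⁻¹ = 1 + U² sin²(k₂L) / [4E(E − U)] = 1.077, hence T = 0.929.

T = 0.929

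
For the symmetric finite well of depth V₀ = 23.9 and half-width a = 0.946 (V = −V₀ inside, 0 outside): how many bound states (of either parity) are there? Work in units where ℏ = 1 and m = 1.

Define the well-strength parameter z₀ = (a/ℏ)√(2mV₀) = 0.946 × √(2·1·23.9) = 6.540.
The even/odd transcendental equations gain one root per π/2 in z₀, giving N = 1 + ⌊2z₀/π⌋ = 1 + ⌊4.164⌋ = 5.

N = 5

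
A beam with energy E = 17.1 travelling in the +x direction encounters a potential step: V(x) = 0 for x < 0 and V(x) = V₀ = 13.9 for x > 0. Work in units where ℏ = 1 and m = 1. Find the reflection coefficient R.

R = 0.157

On each side the TISE gives plane waves with k = √(2m(E − V))/ℏ: k₁ = √(2·1·17.1) = 5.848, k₂ = √(2·1·3.2) = 2.530.
Continuity of ψ and ψ′ at the step yields the reflection amplitude r = (k₁ − k₂)/(k₁ + k₂) = 0.3961; thus R = |r|² = 0.1569, T = 0.8431.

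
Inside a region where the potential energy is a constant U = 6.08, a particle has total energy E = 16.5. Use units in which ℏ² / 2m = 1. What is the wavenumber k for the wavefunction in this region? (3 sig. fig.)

k = 3.23

With E > U the solution is oscillatory, ψ ∝ e^{±ikx} with k = √(2m(E − U))/ℏ.
k = √(2 × 0.5 × 10.42) = 3.228.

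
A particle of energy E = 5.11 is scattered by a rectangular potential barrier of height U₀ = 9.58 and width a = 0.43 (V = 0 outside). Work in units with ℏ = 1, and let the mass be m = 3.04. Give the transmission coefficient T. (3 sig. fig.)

T = 0.0440

Since E < U₀ the interior solution is evanescent with decay constant κ = √(2m(U₀ − E))/ℏ = 5.213.
κa = 2.242, sinh(κa) = 4.651.
Matching ψ, ψ′ at both faces gives T = [1 + U₀² sinh²(κa) / (4E(U₀ − E))]⁻¹ = 1/22.73 = 0.0440.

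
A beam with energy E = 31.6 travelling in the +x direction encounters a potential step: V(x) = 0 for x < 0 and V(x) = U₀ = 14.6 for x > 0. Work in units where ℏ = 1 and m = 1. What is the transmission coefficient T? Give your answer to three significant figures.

T = 0.976

The wavenumbers are k₁ = √(2mE)/ℏ = 7.950 on the left and k₂ = √(2m(E − U₀))/ℏ = 5.831 on the right.
Matching ψ and ψ′ at x = 0 gives r = (k₁ − k₂)/(k₁ + k₂), so R = r² = 0.02364 and T = 1 − R = 0.9764.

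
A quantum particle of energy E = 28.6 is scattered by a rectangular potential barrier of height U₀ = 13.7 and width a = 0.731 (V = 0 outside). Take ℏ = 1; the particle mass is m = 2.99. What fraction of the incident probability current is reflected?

Above the barrier the interior wavenumber is k₂ = √(2m(E − U₀))/ℏ = 9.439, giving phase k₂a = 6.900.
T = [1 + U₀² sin²(k₂a) / (4E(E − U₀))]⁻¹ = 1/1.037 = 0.964.
R = 1 − T = 0.0356.

R = 0.0356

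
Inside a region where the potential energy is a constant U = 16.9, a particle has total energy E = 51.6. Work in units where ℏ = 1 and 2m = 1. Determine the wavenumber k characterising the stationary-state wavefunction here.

With E > U the solution is oscillatory, ψ ∝ e^{±ikx} with k = √(2m(E − U))/ℏ.
k = √(2 × 0.5 × 34.7) = 5.891.

k = 5.89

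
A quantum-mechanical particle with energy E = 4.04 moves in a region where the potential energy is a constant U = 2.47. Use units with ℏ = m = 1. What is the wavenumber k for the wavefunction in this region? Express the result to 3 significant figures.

With E > U the solution is oscillatory, ψ ∝ e^{±ikx} with k = √(2m(E − U))/ℏ.
k = √(2 × 1 × 1.57) = 1.772.

k = 1.77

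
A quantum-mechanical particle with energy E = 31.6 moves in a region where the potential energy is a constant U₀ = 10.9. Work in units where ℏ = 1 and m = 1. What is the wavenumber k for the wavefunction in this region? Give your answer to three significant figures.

k = 6.43

With E > U₀ the solution is oscillatory, ψ ∝ e^{±ikx} with k = √(2m(E − U₀))/ℏ.
k = √(2 × 1 × 20.7) = 6.434.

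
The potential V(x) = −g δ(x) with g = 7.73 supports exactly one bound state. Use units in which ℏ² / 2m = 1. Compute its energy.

E = -14.9

The bound state is ψ(x) = √κ e^{−κ|x|}. The derivative jump ψ'(0⁺) − ψ'(0⁻) = −(2mg/ℏ²)ψ(0) fixes κ = mg/ℏ² = 3.865.
Then E = −ℏ²κ²/(2m) = −mg²/(2ℏ²) = -14.94.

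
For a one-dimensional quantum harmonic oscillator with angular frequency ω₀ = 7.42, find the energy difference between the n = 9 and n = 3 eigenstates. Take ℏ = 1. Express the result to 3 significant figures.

ΔE = 44.5

E_n = ℏω₀(n + ½), so ΔE = (9 − 3) ℏω₀ = 6 × 7.42 = 44.52.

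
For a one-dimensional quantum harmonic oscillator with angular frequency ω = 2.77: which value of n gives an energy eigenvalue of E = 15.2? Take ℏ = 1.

E_n = ℏω(n + ½) ⇒ n = E/(ℏω) − ½ = 15.2/2.77 − 0.5 = 4.987 → n = 5.

n = 5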